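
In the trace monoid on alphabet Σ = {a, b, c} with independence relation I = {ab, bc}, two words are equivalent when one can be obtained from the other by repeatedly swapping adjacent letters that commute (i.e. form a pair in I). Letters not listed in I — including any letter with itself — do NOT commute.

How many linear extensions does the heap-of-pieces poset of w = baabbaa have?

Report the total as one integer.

drop 0:b onto floor
drop 1:a onto floor
drop 2:a onto {1:a}
drop 3:b onto {0:b}
drop 4:b onto {3:b}
drop 5:a onto {2:a}
drop 6:a onto {5:a}
ground layer = {0:b, 1:a}
drop-orders for the pieces not yet dropped (sum over which currently-grounded one goes next):
  1 to go: {4} 1  {6} 1
  2 to go: {3,4} 1  {4,6} 2  {5,6} 1
  3 to go: {0,3,4} 1  {2,5,6} 1  {3,4,6} 3  {4,5,6} 3
  4 to go: {0,3,4,6} 4  {1,2,5,6} 1  {2,4,5,6} 4  {3,4,5,6} 6
  5 to go: {0,3,4,5,6} 10  {1,2,4,5,6} 5  {2,3,4,5,6} 10
  if 0:b drops first: 15 orders
  if 1:a drops first: 20 orders
heap linearizations: 35

35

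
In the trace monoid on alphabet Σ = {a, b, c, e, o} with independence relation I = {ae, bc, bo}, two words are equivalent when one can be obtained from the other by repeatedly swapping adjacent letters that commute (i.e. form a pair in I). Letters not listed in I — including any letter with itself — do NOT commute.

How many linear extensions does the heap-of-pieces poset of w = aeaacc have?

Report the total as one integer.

4

piece 0:a — minimal
piece 1:e — minimal
piece 2:a rests on {0:a}
piece 3:a rests on {2:a}
piece 4:c rests on {1:e, 3:a}
piece 5:c rests on {4:c}
minimal pieces: {0:a, 1:e}
ways to finish when only these pieces remain (= sum over removing one remaining piece with nothing left below it):
  1 left: {5}→1
  2 left: {4,5}→1
  3 left: {1,4,5}→1  {3,4,5}→1
  4 left: {1,3,4,5}→2  {2,3,4,5}→1
  placing 0:a first → 3 extensions
  placing 1:e first → 1 extensions
total linear extensions = 4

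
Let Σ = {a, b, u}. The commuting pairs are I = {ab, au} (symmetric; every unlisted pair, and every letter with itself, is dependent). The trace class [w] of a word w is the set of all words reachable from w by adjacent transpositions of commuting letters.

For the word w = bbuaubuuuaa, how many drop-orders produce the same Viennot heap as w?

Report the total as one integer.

piece 0:b — minimal
piece 1:b rests on {0:b}
piece 2:u rests on {1:b}
piece 3:a — minimal
piece 4:u rests on {2:u}
piece 5:b rests on {4:u}
piece 6:u rests on {5:b}
piece 7:u rests on {6:u}
piece 8:u rests on {7:u}
piece 9:a rests on {3:a}
piece 10:a rests on {9:a}
minimal pieces: {0:b, 3:a}
ways to finish when only these pieces remain (= sum over removing one remaining piece with nothing left below it):
  1 left: {8}→1  {10}→1
  2 left: {7,8}→1  {8,10}→2  {9,10}→1
  3 left: {3,9,10}→1  {6,7,8}→1  {7,8,10}→3  {8,9,10}→3
  4 left: {3,8,9,10}→4  {5,6,7,8}→1  {6,7,8,10}→4  {7,8,9,10}→6
  5 left: {3,7,8,9,10}→10  {4,5,6,7,8}→1  {5,6,7,8,10}→5  {6,7,8,9,10}→10
  6 left: {2,4,5,6,7,8}→1  {3,6,7,8,9,10}→20  {4,5,6,7,8,10}→6  {5,6,7,8,9,10}→15
  7 left: {1,2,4,5,6,7,8}→1  {2,4,5,6,7,8,10}→7  {3,5,6,7,8,9,10}→35  {4,5,6,7,8,9,10}→21
  8 left: {0,1,2,4,5,6,7,8}→1  {1,2,4,5,6,7,8,10}→8  {2,4,5,6,7,8,9,10}→28  {3,4,5,6,7,8,9,10}→56
  9 left: {0,1,2,4,5,6,7,8,10}→9  {1,2,4,5,6,7,8,9,10}→36  {2,3,4,5,6,7,8,9,10}→84
  placing 0:b first → 120 extensions
  placing 3:a first → 45 extensions
total linear extensions = 165

165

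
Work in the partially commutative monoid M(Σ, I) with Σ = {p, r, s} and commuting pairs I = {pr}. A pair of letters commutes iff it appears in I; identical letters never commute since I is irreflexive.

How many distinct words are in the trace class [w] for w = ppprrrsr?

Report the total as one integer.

20

drop 0:p onto floor
drop 1:p onto {0:p}
drop 2:p onto {1:p}
drop 3:r onto floor
drop 4:r onto {3:r}
drop 5:r onto {4:r}
drop 6:s onto {2:p, 5:r}
drop 7:r onto {6:s}
ground layer = {0:p, 3:r}
drop-orders for the pieces not yet dropped (sum over which currently-grounded one goes next):
  1 to go: {7} 1
  2 to go: {6,7} 1
  3 to go: {2,6,7} 1  {5,6,7} 1
  4 to go: {1,2,6,7} 1  {2,5,6,7} 2  {4,5,6,7} 1
  5 to go: {0,1,2,6,7} 1  {1,2,5,6,7} 3  {2,4,5,6,7} 3  {3,4,5,6,7} 1
  6 to go: {0,1,2,5,6,7} 4  {1,2,4,5,6,7} 6  {2,3,4,5,6,7} 4
  if 0:p drops first: 10 orders
  if 3:r drops first: 10 orders
heap linearizations: 20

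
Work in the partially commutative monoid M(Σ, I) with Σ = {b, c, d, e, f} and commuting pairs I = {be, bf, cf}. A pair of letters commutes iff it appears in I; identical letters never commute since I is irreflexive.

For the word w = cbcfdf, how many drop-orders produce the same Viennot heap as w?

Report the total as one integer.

4

#0=c has no predecessor
#1=b depends on [0:c]
#2=c depends on [1:b]
#3=f has no predecessor
#4=d depends on [2:c, 3:f]
#5=f depends on [4:d]
sources: [0:c, 3:f]
N(rest) = Σ N(rest − s) over sources s of rest; N(one piece) = 1:
  size 1 → [5]=1
  size 2 → [4,5]=1
  size 3 → [2,4,5]=1  [3,4,5]=1
  size 4 → [1,2,4,5]=1  [2,3,4,5]=2
  first=0(c) contributes 3
  first=3(f) contributes 1
|[w]| = 4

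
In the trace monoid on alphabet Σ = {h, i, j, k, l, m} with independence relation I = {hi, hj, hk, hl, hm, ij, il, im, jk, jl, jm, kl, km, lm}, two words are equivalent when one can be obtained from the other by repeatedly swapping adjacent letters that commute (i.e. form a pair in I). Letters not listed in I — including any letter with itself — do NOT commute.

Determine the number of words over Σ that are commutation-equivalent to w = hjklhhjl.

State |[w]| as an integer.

1680

#0=h has no predecessor
#1=j has no predecessor
#2=k has no predecessor
#3=l has no predecessor
#4=h depends on [0:h]
#5=h depends on [4:h]
#6=j depends on [1:j]
#7=l depends on [3:l]
sources: [0:h, 1:j, 2:k, 3:l]
N(rest) = Σ N(rest − s) over sources s of rest; N(one piece) = 1:
  size 1 → [2]=1  [5]=1  [6]=1  [7]=1
  size 2 → [1,6]=1  [2,5]=2  [2,6]=2  [2,7]=2  [3,7]=1  [4,5]=1  [5,6]=2  [5,7]=2  [6,7]=2
  size 3 → [0,4,5]=1  [1,2,6]=3  [1,5,6]=3  [1,6,7]=3  [2,3,7]=3  [2,4,5]=3  [2,5,6]=6  [2,5,7]=6  [2,6,7]=6  [3,5,7]=3  [3,6,7]=3  [4,5,6]=3  [4,5,7]=3  [5,6,7]=6
  size 4 → [0,2,4,5]=4  [0,4,5,6]=4  [0,4,5,7]=4  [1,2,5,6]=12  [1,2,6,7]=12  [1,3,6,7]=6  [1,4,5,6]=6  [1,5,6,7]=12  [2,3,5,7]=12  [2,3,6,7]=12  [2,4,5,6]=12  [2,4,5,7]=12  [2,5,6,7]=24  [3,4,5,7]=6  [3,5,6,7]=12  [4,5,6,7]=12
  size 5 → [0,1,4,5,6]=10  [0,2,4,5,6]=20  [0,2,4,5,7]=20  [0,3,4,5,7]=10  [0,4,5,6,7]=20  [1,2,3,6,7]=30  [1,2,4,5,6]=30  [1,2,5,6,7]=60  [1,3,5,6,7]=30  [1,4,5,6,7]=30  [2,3,4,5,7]=30  [2,3,5,6,7]=60  [2,4,5,6,7]=60  [3,4,5,6,7]=30
  size 6 → [0,1,2,4,5,6]=60  [0,1,4,5,6,7]=60  [0,2,3,4,5,7]=60  [0,2,4,5,6,7]=120  [0,3,4,5,6,7]=60  [1,2,3,5,6,7]=180  [1,2,4,5,6,7]=180  [1,3,4,5,6,7]=90  [2,3,4,5,6,7]=180
  first=0(h) contributes 630
  first=1(j) contributes 420
  first=2(k) contributes 210
  first=3(l) contributes 420
|[w]| = 1680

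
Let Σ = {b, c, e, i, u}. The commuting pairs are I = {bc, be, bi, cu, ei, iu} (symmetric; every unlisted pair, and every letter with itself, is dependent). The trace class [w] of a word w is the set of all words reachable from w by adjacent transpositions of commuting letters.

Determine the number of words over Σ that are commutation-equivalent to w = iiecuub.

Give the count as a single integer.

0(i) covers ∅
1(i) covers 0:i
2(e) covers ∅
3(c) covers 1:i, 2:e
4(u) covers 2:e
5(u) covers 4:u
6(b) covers 5:u
floor of heap: 0:i, 2:e
completions by unplaced set U, small U first (add the entries for U minus each lowest piece of U):
  |U|=1: {3}:1  {6}:1
  |U|=2: {1,3}:1  {3,6}:2  {5,6}:1
  |U|=3: {0,1,3}:1  {1,3,6}:3  {3,5,6}:3  {4,5,6}:1
  |U|=4: {0,1,3,6}:4  {1,3,5,6}:6  {3,4,5,6}:4
  |U|=5: {0,1,3,5,6}:10  {1,3,4,5,6}:10  {2,3,4,5,6}:4
  start at 0(i): 14
  start at 2(e): 20
sum over floor = 34

34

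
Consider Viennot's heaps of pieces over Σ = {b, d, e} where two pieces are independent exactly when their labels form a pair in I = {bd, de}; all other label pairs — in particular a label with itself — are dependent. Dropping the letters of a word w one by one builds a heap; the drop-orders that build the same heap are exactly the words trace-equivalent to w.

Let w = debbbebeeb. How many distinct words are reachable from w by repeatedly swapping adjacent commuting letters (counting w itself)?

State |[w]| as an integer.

10

0(d) covers ∅
1(e) covers ∅
2(b) covers 1:e
3(b) covers 2:b
4(b) covers 3:b
5(e) covers 4:b
6(b) covers 5:e
7(e) covers 6:b
8(e) covers 7:e
9(b) covers 8:e
floor of heap: 0:d, 1:e
completions by unplaced set U, small U first (add the entries for U minus each lowest piece of U):
  |U|=1: {0}:1  {9}:1
  |U|=2: {0,9}:2  {8,9}:1
  |U|=3: {0,8,9}:3  {7,8,9}:1
  |U|=4: {0,7,8,9}:4  {6,7,8,9}:1
  |U|=5: {0,6,7,8,9}:5  {5,6,7,8,9}:1
  |U|=6: {0,5,6,7,8,9}:6  {4,5,6,7,8,9}:1
  |U|=7: {0,4,5,6,7,8,9}:7  {3,4,5,6,7,8,9}:1
  |U|=8: {0,3,4,5,6,7,8,9}:8  {2,3,4,5,6,7,8,9}:1
  start at 0(d): 1
  start at 1(e): 9
sum over floor = 10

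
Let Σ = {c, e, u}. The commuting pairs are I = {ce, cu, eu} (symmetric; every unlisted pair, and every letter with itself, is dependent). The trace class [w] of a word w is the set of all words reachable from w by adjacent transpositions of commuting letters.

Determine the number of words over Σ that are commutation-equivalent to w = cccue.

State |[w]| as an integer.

20

0(c) covers ∅
1(c) covers 0:c
2(c) covers 1:c
3(u) covers ∅
4(e) covers ∅
floor of heap: 0:c, 3:u, 4:e
completions by unplaced set U, small U first (add the entries for U minus each lowest piece of U):
  |U|=1: {2}:1  {3}:1  {4}:1
  |U|=2: {1,2}:1  {2,3}:2  {2,4}:2  {3,4}:2
  |U|=3: {0,1,2}:1  {1,2,3}:3  {1,2,4}:3  {2,3,4}:6
  start at 0(c): 12
  start at 3(u): 4
  start at 4(e): 4
sum over floor = 20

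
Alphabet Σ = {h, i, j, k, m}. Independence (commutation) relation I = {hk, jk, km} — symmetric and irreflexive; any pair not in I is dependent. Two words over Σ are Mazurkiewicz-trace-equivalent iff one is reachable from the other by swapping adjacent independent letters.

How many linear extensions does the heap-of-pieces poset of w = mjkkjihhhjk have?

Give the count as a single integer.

0(m) covers ∅
1(j) covers 0:m
2(k) covers ∅
3(k) covers 2:k
4(j) covers 1:j
5(i) covers 3:k, 4:j
6(h) covers 5:i
7(h) covers 6:h
8(h) covers 7:h
9(j) covers 8:h
10(k) covers 5:i
floor of heap: 0:m, 2:k
completions by unplaced set U, small U first (add the entries for U minus each lowest piece of U):
  |U|=1: {9}:1  {10}:1
  |U|=2: {8,9}:1  {9,10}:2
  |U|=3: {7,8,9}:1  {8,9,10}:3
  |U|=4: {6,7,8,9}:1  {7,8,9,10}:4
  |U|=5: {6,7,8,9,10}:5
  |U|=6: {5,6,7,8,9,10}:5
  |U|=7: {3,5,6,7,8,9,10}:5  {4,5,6,7,8,9,10}:5
  |U|=8: {1,4,5,6,7,8,9,10}:5  {2,3,5,6,7,8,9,10}:5  {3,4,5,6,7,8,9,10}:10
  |U|=9: {0,1,4,5,6,7,8,9,10}:5  {1,3,4,5,6,7,8,9,10}:15  {2,3,4,5,6,7,8,9,10}:15
  start at 0(m): 30
  start at 2(k): 20
sum over floor = 50

50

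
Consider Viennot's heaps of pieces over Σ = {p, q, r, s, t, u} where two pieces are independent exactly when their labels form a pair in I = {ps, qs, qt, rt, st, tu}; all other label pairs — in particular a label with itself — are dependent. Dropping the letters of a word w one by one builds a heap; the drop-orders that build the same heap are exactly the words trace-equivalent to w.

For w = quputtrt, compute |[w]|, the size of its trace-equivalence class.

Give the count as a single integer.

10

drop 0:q onto floor
drop 1:u onto {0:q}
drop 2:p onto {1:u}
drop 3:u onto {2:p}
drop 4:t onto {2:p}
drop 5:t onto {4:t}
drop 6:r onto {3:u}
drop 7:t onto {5:t}
ground layer = {0:q}
drop-orders for the pieces not yet dropped (sum over which currently-grounded one goes next):
  1 to go: {6} 1  {7} 1
  2 to go: {3,6} 1  {5,7} 1  {6,7} 2
  3 to go: {3,6,7} 3  {4,5,7} 1  {5,6,7} 3
  4 to go: {3,5,6,7} 6  {4,5,6,7} 4
  5 to go: {3,4,5,6,7} 10
  6 to go: {2,3,4,5,6,7} 10
  if 0:q drops first: 10 orders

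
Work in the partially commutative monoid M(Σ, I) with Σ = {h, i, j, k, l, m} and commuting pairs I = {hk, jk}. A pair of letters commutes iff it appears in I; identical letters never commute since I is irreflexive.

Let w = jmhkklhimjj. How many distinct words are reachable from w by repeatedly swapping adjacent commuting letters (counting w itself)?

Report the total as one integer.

3

piece 0:j — minimal
piece 1:m rests on {0:j}
piece 2:h rests on {1:m}
piece 3:k rests on {1:m}
piece 4:k rests on {3:k}
piece 5:l rests on {2:h, 4:k}
piece 6:h rests on {5:l}
piece 7:i rests on {6:h}
piece 8:m rests on {7:i}
piece 9:j rests on {8:m}
piece 10:j rests on {9:j}
minimal pieces: {0:j}
ways to finish when only these pieces remain (= sum over removing one remaining piece with nothing left below it):
  1 left: {10}→1
  2 left: {9,10}→1
  3 left: {8,9,10}→1
  4 left: {7,8,9,10}→1
  5 left: {6,7,8,9,10}→1
  6 left: {5,6,7,8,9,10}→1
  7 left: {2,5,6,7,8,9,10}→1  {4,5,6,7,8,9,10}→1
  8 left: {2,4,5,6,7,8,9,10}→2  {3,4,5,6,7,8,9,10}→1
  9 left: {2,3,4,5,6,7,8,9,10}→3
  placing 0:j first → 3 extensions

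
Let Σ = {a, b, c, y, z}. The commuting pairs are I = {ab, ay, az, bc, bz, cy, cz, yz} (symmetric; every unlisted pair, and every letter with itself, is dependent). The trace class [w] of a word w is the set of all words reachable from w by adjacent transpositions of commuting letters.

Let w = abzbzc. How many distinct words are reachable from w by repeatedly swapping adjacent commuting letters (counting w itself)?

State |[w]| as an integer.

piece 0:a — minimal
piece 1:b — minimal
piece 2:z — minimal
piece 3:b rests on {1:b}
piece 4:z rests on {2:z}
piece 5:c rests on {0:a}
minimal pieces: {0:a, 1:b, 2:z}
ways to finish when only these pieces remain (= sum over removing one remaining piece with nothing left below it):
  1 left: {3}→1  {4}→1  {5}→1
  2 left: {0,5}→1  {1,3}→1  {2,4}→1  {3,4}→2  {3,5}→2  {4,5}→2
  3 left: {0,3,5}→3  {0,4,5}→3  {1,3,4}→3  {1,3,5}→3  {2,3,4}→3  {2,4,5}→3  {3,4,5}→6
  4 left: {0,1,3,5}→6  {0,2,4,5}→6  {0,3,4,5}→12  {1,2,3,4}→6  {1,3,4,5}→12  {2,3,4,5}→12
  placing 0:a first → 30 extensions
  placing 1:b first → 30 extensions
  placing 2:z first → 30 extensions
total linear extensions = 90

90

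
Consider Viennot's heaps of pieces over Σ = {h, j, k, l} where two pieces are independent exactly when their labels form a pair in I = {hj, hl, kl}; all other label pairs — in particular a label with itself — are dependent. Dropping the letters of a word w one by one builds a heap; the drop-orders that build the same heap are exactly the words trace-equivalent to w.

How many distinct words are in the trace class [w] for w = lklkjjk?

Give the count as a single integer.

#0=l has no predecessor
#1=k has no predecessor
#2=l depends on [0:l]
#3=k depends on [1:k]
#4=j depends on [2:l, 3:k]
#5=j depends on [4:j]
#6=k depends on [5:j]
sources: [0:l, 1:k]
N(rest) = Σ N(rest − s) over sources s of rest; N(one piece) = 1:
  size 1 → [6]=1
  size 2 → [5,6]=1
  size 3 → [4,5,6]=1
  size 4 → [2,4,5,6]=1  [3,4,5,6]=1
  size 5 → [0,2,4,5,6]=1  [1,3,4,5,6]=1  [2,3,4,5,6]=2
  first=0(l) contributes 3
  first=1(k) contributes 3
|[w]| = 6

6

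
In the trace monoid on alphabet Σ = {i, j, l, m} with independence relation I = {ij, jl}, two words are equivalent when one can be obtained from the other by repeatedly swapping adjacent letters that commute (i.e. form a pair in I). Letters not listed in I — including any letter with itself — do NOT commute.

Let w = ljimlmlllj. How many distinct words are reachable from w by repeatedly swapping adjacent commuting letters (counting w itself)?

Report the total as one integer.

12

piece 0:l — minimal
piece 1:j — minimal
piece 2:i rests on {0:l}
piece 3:m rests on {1:j, 2:i}
piece 4:l rests on {3:m}
piece 5:m rests on {4:l}
piece 6:l rests on {5:m}
piece 7:l rests on {6:l}
piece 8:l rests on {7:l}
piece 9:j rests on {5:m}
minimal pieces: {0:l, 1:j}
ways to finish when only these pieces remain (= sum over removing one remaining piece with nothing left below it):
  1 left: {8}→1  {9}→1
  2 left: {7,8}→1  {8,9}→2
  3 left: {6,7,8}→1  {7,8,9}→3
  4 left: {6,7,8,9}→4
  5 left: {5,6,7,8,9}→4
  6 left: {4,5,6,7,8,9}→4
  7 left: {3,4,5,6,7,8,9}→4
  8 left: {1,3,4,5,6,7,8,9}→4  {2,3,4,5,6,7,8,9}→4
  placing 0:l first → 8 extensions
  placing 1:j first → 4 extensions
total linear extensions = 12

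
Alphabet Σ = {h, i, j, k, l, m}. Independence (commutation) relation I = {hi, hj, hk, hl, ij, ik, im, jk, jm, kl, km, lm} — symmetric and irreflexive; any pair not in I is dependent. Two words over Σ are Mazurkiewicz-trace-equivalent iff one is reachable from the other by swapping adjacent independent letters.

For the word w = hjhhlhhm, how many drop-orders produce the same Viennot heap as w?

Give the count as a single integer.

28

piece 0:h — minimal
piece 1:j — minimal
piece 2:h rests on {0:h}
piece 3:h rests on {2:h}
piece 4:l rests on {1:j}
piece 5:h rests on {3:h}
piece 6:h rests on {5:h}
piece 7:m rests on {6:h}
minimal pieces: {0:h, 1:j}
ways to finish when only these pieces remain (= sum over removing one remaining piece with nothing left below it):
  1 left: {4}→1  {7}→1
  2 left: {1,4}→1  {4,7}→2  {6,7}→1
  3 left: {1,4,7}→3  {4,6,7}→3  {5,6,7}→1
  4 left: {1,4,6,7}→6  {3,5,6,7}→1  {4,5,6,7}→4
  5 left: {1,4,5,6,7}→10  {2,3,5,6,7}→1  {3,4,5,6,7}→5
  6 left: {0,2,3,5,6,7}→1  {1,3,4,5,6,7}→15  {2,3,4,5,6,7}→6
  placing 0:h first → 21 extensions
  placing 1:j first → 7 extensions
total linear extensions = 28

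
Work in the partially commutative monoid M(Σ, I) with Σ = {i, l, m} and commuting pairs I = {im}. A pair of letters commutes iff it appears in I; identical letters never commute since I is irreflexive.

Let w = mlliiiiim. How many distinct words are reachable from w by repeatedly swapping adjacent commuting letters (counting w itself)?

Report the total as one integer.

6

#0=m has no predecessor
#1=l depends on [0:m]
#2=l depends on [1:l]
#3=i depends on [2:l]
#4=i depends on [3:i]
#5=i depends on [4:i]
#6=i depends on [5:i]
#7=i depends on [6:i]
#8=m depends on [2:l]
sources: [0:m]
N(rest) = Σ N(rest − s) over sources s of rest; N(one piece) = 1:
  size 1 → [7]=1  [8]=1
  size 2 → [6,7]=1  [7,8]=2
  size 3 → [5,6,7]=1  [6,7,8]=3
  size 4 → [4,5,6,7]=1  [5,6,7,8]=4
  size 5 → [3,4,5,6,7]=1  [4,5,6,7,8]=5
  size 6 → [3,4,5,6,7,8]=6
  size 7 → [2,3,4,5,6,7,8]=6
  first=0(m) contributes 6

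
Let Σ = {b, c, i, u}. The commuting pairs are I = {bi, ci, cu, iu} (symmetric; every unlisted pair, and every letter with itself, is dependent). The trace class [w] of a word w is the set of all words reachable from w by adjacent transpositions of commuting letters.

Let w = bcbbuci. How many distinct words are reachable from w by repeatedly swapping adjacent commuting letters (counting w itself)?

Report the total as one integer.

14

piece 0:b — minimal
piece 1:c rests on {0:b}
piece 2:b rests on {1:c}
piece 3:b rests on {2:b}
piece 4:u rests on {3:b}
piece 5:c rests on {3:b}
piece 6:i — minimal
minimal pieces: {0:b, 6:i}
ways to finish when only these pieces remain (= sum over removing one remaining piece with nothing left below it):
  1 left: {4}→1  {5}→1  {6}→1
  2 left: {4,5}→2  {4,6}→2  {5,6}→2
  3 left: {3,4,5}→2  {4,5,6}→6
  4 left: {2,3,4,5}→2  {3,4,5,6}→8
  5 left: {1,2,3,4,5}→2  {2,3,4,5,6}→10
  placing 0:b first → 12 extensions
  placing 6:i first → 2 extensions
total linear extensions = 14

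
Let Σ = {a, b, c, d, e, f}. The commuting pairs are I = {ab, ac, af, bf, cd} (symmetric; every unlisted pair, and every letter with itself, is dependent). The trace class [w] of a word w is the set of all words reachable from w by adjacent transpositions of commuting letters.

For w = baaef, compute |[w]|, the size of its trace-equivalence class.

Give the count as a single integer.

3

0(b) covers ∅
1(a) covers ∅
2(a) covers 1:a
3(e) covers 0:b, 2:a
4(f) covers 3:e
floor of heap: 0:b, 1:a
completions by unplaced set U, small U first (add the entries for U minus each lowest piece of U):
  |U|=1: {4}:1
  |U|=2: {3,4}:1
  |U|=3: {0,3,4}:1  {2,3,4}:1
  start at 0(b): 1
  start at 1(a): 2
sum over floor = 3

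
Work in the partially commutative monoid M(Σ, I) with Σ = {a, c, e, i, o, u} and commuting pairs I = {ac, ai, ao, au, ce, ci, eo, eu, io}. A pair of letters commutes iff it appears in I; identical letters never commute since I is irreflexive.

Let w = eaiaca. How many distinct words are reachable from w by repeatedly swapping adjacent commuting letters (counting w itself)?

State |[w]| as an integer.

24

piece 0:e — minimal
piece 1:a rests on {0:e}
piece 2:i rests on {0:e}
piece 3:a rests on {1:a}
piece 4:c — minimal
piece 5:a rests on {3:a}
minimal pieces: {0:e, 4:c}
ways to finish when only these pieces remain (= sum over removing one remaining piece with nothing left below it):
  1 left: {2}→1  {4}→1  {5}→1
  2 left: {2,4}→2  {2,5}→2  {3,5}→1  {4,5}→2
  3 left: {1,3,5}→1  {2,3,5}→3  {2,4,5}→6  {3,4,5}→3
  4 left: {1,2,3,5}→4  {1,3,4,5}→4  {2,3,4,5}→12
  placing 0:e first → 20 extensions
  placing 4:c first → 4 extensions
total linear extensions = 24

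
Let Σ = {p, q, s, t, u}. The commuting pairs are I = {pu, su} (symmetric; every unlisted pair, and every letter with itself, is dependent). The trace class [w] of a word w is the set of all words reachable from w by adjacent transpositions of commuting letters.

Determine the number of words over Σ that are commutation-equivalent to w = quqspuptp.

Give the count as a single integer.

4

0(q) covers ∅
1(u) covers 0:q
2(q) covers 1:u
3(s) covers 2:q
4(p) covers 3:s
5(u) covers 2:q
6(p) covers 4:p
7(t) covers 5:u, 6:p
8(p) covers 7:t
floor of heap: 0:q
completions by unplaced set U, small U first (add the entries for U minus each lowest piece of U):
  |U|=1: {8}:1
  |U|=2: {7,8}:1
  |U|=3: {5,7,8}:1  {6,7,8}:1
  |U|=4: {4,6,7,8}:1  {5,6,7,8}:2
  |U|=5: {3,4,6,7,8}:1  {4,5,6,7,8}:3
  |U|=6: {3,4,5,6,7,8}:4
  |U|=7: {2,3,4,5,6,7,8}:4
  start at 0(q): 4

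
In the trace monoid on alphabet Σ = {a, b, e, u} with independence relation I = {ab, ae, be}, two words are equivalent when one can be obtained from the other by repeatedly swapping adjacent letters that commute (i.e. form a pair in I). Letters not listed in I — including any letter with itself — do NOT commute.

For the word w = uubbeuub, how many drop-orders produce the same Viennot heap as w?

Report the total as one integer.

0(u) covers ∅
1(u) covers 0:u
2(b) covers 1:u
3(b) covers 2:b
4(e) covers 1:u
5(u) covers 3:b, 4:e
6(u) covers 5:u
7(b) covers 6:u
floor of heap: 0:u
completions by unplaced set U, small U first (add the entries for U minus each lowest piece of U):
  |U|=1: {7}:1
  |U|=2: {6,7}:1
  |U|=3: {5,6,7}:1
  |U|=4: {3,5,6,7}:1  {4,5,6,7}:1
  |U|=5: {2,3,5,6,7}:1  {3,4,5,6,7}:2
  |U|=6: {2,3,4,5,6,7}:3
  start at 0(u): 3

3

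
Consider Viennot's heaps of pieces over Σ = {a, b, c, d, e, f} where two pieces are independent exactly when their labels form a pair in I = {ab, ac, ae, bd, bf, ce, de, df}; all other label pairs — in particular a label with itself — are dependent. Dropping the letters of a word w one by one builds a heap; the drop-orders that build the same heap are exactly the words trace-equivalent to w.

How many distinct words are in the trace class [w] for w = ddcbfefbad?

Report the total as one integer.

8

piece 0:d — minimal
piece 1:d rests on {0:d}
piece 2:c rests on {1:d}
piece 3:b rests on {2:c}
piece 4:f rests on {2:c}
piece 5:e rests on {3:b, 4:f}
piece 6:f rests on {5:e}
piece 7:b rests on {5:e}
piece 8:a rests on {6:f}
piece 9:d rests on {8:a}
minimal pieces: {0:d}
ways to finish when only these pieces remain (= sum over removing one remaining piece with nothing left below it):
  1 left: {7}→1  {9}→1
  2 left: {7,9}→2  {8,9}→1
  3 left: {6,8,9}→1  {7,8,9}→3
  4 left: {6,7,8,9}→4
  5 left: {5,6,7,8,9}→4
  6 left: {3,5,6,7,8,9}→4  {4,5,6,7,8,9}→4
  7 left: {3,4,5,6,7,8,9}→8
  8 left: {2,3,4,5,6,7,8,9}→8
  placing 0:d first → 8 extensions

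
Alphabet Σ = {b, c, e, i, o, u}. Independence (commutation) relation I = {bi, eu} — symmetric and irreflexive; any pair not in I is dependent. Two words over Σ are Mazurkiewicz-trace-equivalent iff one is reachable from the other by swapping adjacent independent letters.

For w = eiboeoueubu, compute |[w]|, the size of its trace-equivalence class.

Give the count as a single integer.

6

drop 0:e onto floor
drop 1:i onto {0:e}
drop 2:b onto {0:e}
drop 3:o onto {1:i, 2:b}
drop 4:e onto {3:o}
drop 5:o onto {4:e}
drop 6:u onto {5:o}
drop 7:e onto {5:o}
drop 8:u onto {6:u}
drop 9:b onto {7:e, 8:u}
drop 10:u onto {9:b}
ground layer = {0:e}
drop-orders for the pieces not yet dropped (sum over which currently-grounded one goes next):
  1 to go: {10} 1
  2 to go: {9,10} 1
  3 to go: {7,9,10} 1  {8,9,10} 1
  4 to go: {6,8,9,10} 1  {7,8,9,10} 2
  5 to go: {6,7,8,9,10} 3
  6 to go: {5,6,7,8,9,10} 3
  7 to go: {4,5,6,7,8,9,10} 3
  8 to go: {3,4,5,6,7,8,9,10} 3
  9 to go: {1,3,4,5,6,7,8,9,10} 3  {2,3,4,5,6,7,8,9,10} 3
  if 0:e drops first: 6 orders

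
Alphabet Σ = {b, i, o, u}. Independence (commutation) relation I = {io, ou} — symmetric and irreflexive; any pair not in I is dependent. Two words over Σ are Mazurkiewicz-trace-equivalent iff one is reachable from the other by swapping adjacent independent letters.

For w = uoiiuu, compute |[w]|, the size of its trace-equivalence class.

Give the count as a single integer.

drop 0:u onto floor
drop 1:o onto floor
drop 2:i onto {0:u}
drop 3:i onto {2:i}
drop 4:u onto {3:i}
drop 5:u onto {4:u}
ground layer = {0:u, 1:o}
drop-orders for the pieces not yet dropped (sum over which currently-grounded one goes next):
  1 to go: {1} 1  {5} 1
  2 to go: {1,5} 2  {4,5} 1
  3 to go: {1,4,5} 3  {3,4,5} 1
  4 to go: {1,3,4,5} 4  {2,3,4,5} 1
  if 0:u drops first: 5 orders
  if 1:o drops first: 1 orders
heap linearizations: 6

6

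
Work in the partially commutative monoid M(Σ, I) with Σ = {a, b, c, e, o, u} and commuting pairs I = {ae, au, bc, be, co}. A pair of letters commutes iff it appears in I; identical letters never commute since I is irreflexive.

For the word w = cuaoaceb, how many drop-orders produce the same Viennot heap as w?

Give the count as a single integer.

6

piece 0:c — minimal
piece 1:u rests on {0:c}
piece 2:a rests on {0:c}
piece 3:o rests on {1:u, 2:a}
piece 4:a rests on {3:o}
piece 5:c rests on {4:a}
piece 6:e rests on {5:c}
piece 7:b rests on {4:a}
minimal pieces: {0:c}
ways to finish when only these pieces remain (= sum over removing one remaining piece with nothing left below it):
  1 left: {6}→1  {7}→1
  2 left: {5,6}→1  {6,7}→2
  3 left: {5,6,7}→3
  4 left: {4,5,6,7}→3
  5 left: {3,4,5,6,7}→3
  6 left: {1,3,4,5,6,7}→3  {2,3,4,5,6,7}→3
  placing 0:c first → 6 extensions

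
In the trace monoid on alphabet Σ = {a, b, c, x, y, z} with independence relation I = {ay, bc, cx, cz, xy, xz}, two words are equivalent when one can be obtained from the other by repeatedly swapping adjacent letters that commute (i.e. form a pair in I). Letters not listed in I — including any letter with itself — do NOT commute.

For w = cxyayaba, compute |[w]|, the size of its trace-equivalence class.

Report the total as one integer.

drop 0:c onto floor
drop 1:x onto floor
drop 2:y onto {0:c}
drop 3:a onto {0:c, 1:x}
drop 4:y onto {2:y}
drop 5:a onto {3:a}
drop 6:b onto {4:y, 5:a}
drop 7:a onto {6:b}
ground layer = {0:c, 1:x}
drop-orders for the pieces not yet dropped (sum over which currently-grounded one goes next):
  1 to go: {7} 1
  2 to go: {6,7} 1
  3 to go: {4,6,7} 1  {5,6,7} 1
  4 to go: {2,4,6,7} 1  {3,5,6,7} 1  {4,5,6,7} 2
  5 to go: {1,3,5,6,7} 1  {2,4,5,6,7} 3  {3,4,5,6,7} 3
  6 to go: {1,3,4,5,6,7} 4  {2,3,4,5,6,7} 6
  if 0:c drops first: 10 orders
  if 1:x drops first: 6 orders
heap linearizations: 16

16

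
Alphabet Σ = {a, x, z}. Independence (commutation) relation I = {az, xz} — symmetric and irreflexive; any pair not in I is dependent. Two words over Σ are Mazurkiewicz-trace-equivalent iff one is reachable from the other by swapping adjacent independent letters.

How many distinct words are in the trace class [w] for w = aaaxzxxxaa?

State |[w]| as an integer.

0(a) covers ∅
1(a) covers 0:a
2(a) covers 1:a
3(x) covers 2:a
4(z) covers ∅
5(x) covers 3:x
6(x) covers 5:x
7(x) covers 6:x
8(a) covers 7:x
9(a) covers 8:a
floor of heap: 0:a, 4:z
completions by unplaced set U, small U first (add the entries for U minus each lowest piece of U):
  |U|=1: {4}:1  {9}:1
  |U|=2: {4,9}:2  {8,9}:1
  |U|=3: {4,8,9}:3  {7,8,9}:1
  |U|=4: {4,7,8,9}:4  {6,7,8,9}:1
  |U|=5: {4,6,7,8,9}:5  {5,6,7,8,9}:1
  |U|=6: {3,5,6,7,8,9}:1  {4,5,6,7,8,9}:6
  |U|=7: {2,3,5,6,7,8,9}:1  {3,4,5,6,7,8,9}:7
  |U|=8: {1,2,3,5,6,7,8,9}:1  {2,3,4,5,6,7,8,9}:8
  start at 0(a): 9
  start at 4(z): 1
sum over floor = 10

10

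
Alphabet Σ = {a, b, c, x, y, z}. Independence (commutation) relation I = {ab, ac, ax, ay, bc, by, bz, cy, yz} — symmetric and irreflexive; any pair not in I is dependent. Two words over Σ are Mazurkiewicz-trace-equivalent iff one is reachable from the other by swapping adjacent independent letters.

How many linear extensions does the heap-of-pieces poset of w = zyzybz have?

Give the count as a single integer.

60

piece 0:z — minimal
piece 1:y — minimal
piece 2:z rests on {0:z}
piece 3:y rests on {1:y}
piece 4:b — minimal
piece 5:z rests on {2:z}
minimal pieces: {0:z, 1:y, 4:b}
ways to finish when only these pieces remain (= sum over removing one remaining piece with nothing left below it):
  1 left: {3}→1  {4}→1  {5}→1
  2 left: {1,3}→1  {2,5}→1  {3,4}→2  {3,5}→2  {4,5}→2
  3 left: {0,2,5}→1  {1,3,4}→3  {1,3,5}→3  {2,3,5}→3  {2,4,5}→3  {3,4,5}→6
  4 left: {0,2,3,5}→4  {0,2,4,5}→4  {1,2,3,5}→6  {1,3,4,5}→12  {2,3,4,5}→12
  placing 0:z first → 30 extensions
  placing 1:y first → 20 extensions
  placing 4:b first → 10 extensions
total linear extensions = 60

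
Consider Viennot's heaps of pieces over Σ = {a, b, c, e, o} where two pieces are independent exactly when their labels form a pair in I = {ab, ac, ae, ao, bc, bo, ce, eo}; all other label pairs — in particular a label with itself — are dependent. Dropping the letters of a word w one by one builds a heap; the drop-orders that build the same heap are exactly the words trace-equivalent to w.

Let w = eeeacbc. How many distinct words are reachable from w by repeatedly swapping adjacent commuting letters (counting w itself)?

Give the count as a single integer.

piece 0:e — minimal
piece 1:e rests on {0:e}
piece 2:e rests on {1:e}
piece 3:a — minimal
piece 4:c — minimal
piece 5:b rests on {2:e}
piece 6:c rests on {4:c}
minimal pieces: {0:e, 3:a, 4:c}
ways to finish when only these pieces remain (= sum over removing one remaining piece with nothing left below it):
  1 left: {3}→1  {5}→1  {6}→1
  2 left: {2,5}→1  {3,5}→2  {3,6}→2  {4,6}→1  {5,6}→2
  3 left: {1,2,5}→1  {2,3,5}→3  {2,5,6}→3  {3,4,6}→3  {3,5,6}→6  {4,5,6}→3
  4 left: {0,1,2,5}→1  {1,2,3,5}→4  {1,2,5,6}→4  {2,3,5,6}→12  {2,4,5,6}→6  {3,4,5,6}→12
  5 left: {0,1,2,3,5}→5  {0,1,2,5,6}→5  {1,2,3,5,6}→20  {1,2,4,5,6}→10  {2,3,4,5,6}→30
  placing 0:e first → 60 extensions
  placing 3:a first → 15 extensions
  placing 4:c first → 30 extensions
total linear extensions = 105

105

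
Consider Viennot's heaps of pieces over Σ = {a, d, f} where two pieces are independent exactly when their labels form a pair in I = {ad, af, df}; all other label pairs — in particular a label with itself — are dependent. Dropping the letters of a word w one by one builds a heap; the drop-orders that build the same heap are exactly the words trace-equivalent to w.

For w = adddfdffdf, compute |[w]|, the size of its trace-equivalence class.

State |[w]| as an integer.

1260

#0=a has no predecessor
#1=d has no predecessor
#2=d depends on [1:d]
#3=d depends on [2:d]
#4=f has no predecessor
#5=d depends on [3:d]
#6=f depends on [4:f]
#7=f depends on [6:f]
#8=d depends on [5:d]
#9=f depends on [7:f]
sources: [0:a, 1:d, 4:f]
N(rest) = Σ N(rest − s) over sources s of rest; N(one piece) = 1:
  size 1 → [0]=1  [8]=1  [9]=1
  size 2 → [0,8]=2  [0,9]=2  [5,8]=1  [7,9]=1  [8,9]=2
  size 3 → [0,5,8]=3  [0,7,9]=3  [0,8,9]=6  [3,5,8]=1  [5,8,9]=3  [6,7,9]=1  [7,8,9]=3
  size 4 → [0,3,5,8]=4  [0,5,8,9]=12  [0,6,7,9]=4  [0,7,8,9]=12  [2,3,5,8]=1  [3,5,8,9]=4  [4,6,7,9]=1  [5,7,8,9]=6  [6,7,8,9]=4
  size 5 → [0,2,3,5,8]=5  [0,3,5,8,9]=20  [0,4,6,7,9]=5  [0,5,7,8,9]=30  [0,6,7,8,9]=20  [1,2,3,5,8]=1  [2,3,5,8,9]=5  [3,5,7,8,9]=10  [4,6,7,8,9]=5  [5,6,7,8,9]=10
  size 6 → [0,1,2,3,5,8]=6  [0,2,3,5,8,9]=30  [0,3,5,7,8,9]=60  [0,4,6,7,8,9]=30  [0,5,6,7,8,9]=60  [1,2,3,5,8,9]=6  [2,3,5,7,8,9]=15  [3,5,6,7,8,9]=20  [4,5,6,7,8,9]=15
  size 7 → [0,1,2,3,5,8,9]=42  [0,2,3,5,7,8,9]=105  [0,3,5,6,7,8,9]=140  [0,4,5,6,7,8,9]=105  [1,2,3,5,7,8,9]=21  [2,3,5,6,7,8,9]=35  [3,4,5,6,7,8,9]=35
  size 8 → [0,1,2,3,5,7,8,9]=168  [0,2,3,5,6,7,8,9]=280  [0,3,4,5,6,7,8,9]=280  [1,2,3,5,6,7,8,9]=56  [2,3,4,5,6,7,8,9]=70
  first=0(a) contributes 126
  first=1(d) contributes 630
  first=4(f) contributes 504
|[w]| = 1260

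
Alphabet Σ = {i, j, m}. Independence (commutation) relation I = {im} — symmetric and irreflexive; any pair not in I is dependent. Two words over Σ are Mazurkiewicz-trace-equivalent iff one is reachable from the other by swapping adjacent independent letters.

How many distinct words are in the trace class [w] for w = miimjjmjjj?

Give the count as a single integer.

0(m) covers ∅
1(i) covers ∅
2(i) covers 1:i
3(m) covers 0:m
4(j) covers 2:i, 3:m
5(j) covers 4:j
6(m) covers 5:j
7(j) covers 6:m
8(j) covers 7:j
9(j) covers 8:j
floor of heap: 0:m, 1:i
completions by unplaced set U, small U first (add the entries for U minus each lowest piece of U):
  |U|=1: {9}:1
  |U|=2: {8,9}:1
  |U|=3: {7,8,9}:1
  |U|=4: {6,7,8,9}:1
  |U|=5: {5,6,7,8,9}:1
  |U|=6: {4,5,6,7,8,9}:1
  |U|=7: {2,4,5,6,7,8,9}:1  {3,4,5,6,7,8,9}:1
  |U|=8: {0,3,4,5,6,7,8,9}:1  {1,2,4,5,6,7,8,9}:1  {2,3,4,5,6,7,8,9}:2
  start at 0(m): 3
  start at 1(i): 3
sum over floor = 6

6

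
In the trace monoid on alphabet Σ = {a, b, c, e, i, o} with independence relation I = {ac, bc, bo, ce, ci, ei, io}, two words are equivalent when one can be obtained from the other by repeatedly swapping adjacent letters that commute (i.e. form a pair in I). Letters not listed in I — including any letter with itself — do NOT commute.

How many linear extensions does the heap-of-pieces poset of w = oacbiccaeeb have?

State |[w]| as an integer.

120

piece 0:o — minimal
piece 1:a rests on {0:o}
piece 2:c rests on {0:o}
piece 3:b rests on {1:a}
piece 4:i rests on {3:b}
piece 5:c rests on {2:c}
piece 6:c rests on {5:c}
piece 7:a rests on {4:i}
piece 8:e rests on {7:a}
piece 9:e rests on {8:e}
piece 10:b rests on {9:e}
minimal pieces: {0:o}
ways to finish when only these pieces remain (= sum over removing one remaining piece with nothing left below it):
  1 left: {6}→1  {10}→1
  2 left: {5,6}→1  {6,10}→2  {9,10}→1
  3 left: {2,5,6}→1  {5,6,10}→3  {6,9,10}→3  {8,9,10}→1
  4 left: {2,5,6,10}→4  {5,6,9,10}→6  {6,8,9,10}→4  {7,8,9,10}→1
  5 left: {2,5,6,9,10}→10  {4,7,8,9,10}→1  {5,6,8,9,10}→10  {6,7,8,9,10}→5
  6 left: {2,5,6,8,9,10}→20  {3,4,7,8,9,10}→1  {4,6,7,8,9,10}→6  {5,6,7,8,9,10}→15
  7 left: {1,3,4,7,8,9,10}→1  {2,5,6,7,8,9,10}→35  {3,4,6,7,8,9,10}→7  {4,5,6,7,8,9,10}→21
  8 left: {1,3,4,6,7,8,9,10}→8  {2,4,5,6,7,8,9,10}→56  {3,4,5,6,7,8,9,10}→28
  9 left: {1,3,4,5,6,7,8,9,10}→36  {2,3,4,5,6,7,8,9,10}→84
  placing 0:o first → 120 extensions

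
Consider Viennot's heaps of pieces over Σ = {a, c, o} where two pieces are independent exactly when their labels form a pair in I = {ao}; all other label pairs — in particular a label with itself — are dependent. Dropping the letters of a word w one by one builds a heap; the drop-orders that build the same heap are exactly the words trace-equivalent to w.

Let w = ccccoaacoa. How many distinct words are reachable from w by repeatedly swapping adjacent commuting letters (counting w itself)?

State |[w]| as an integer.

#0=c has no predecessor
#1=c depends on [0:c]
#2=c depends on [1:c]
#3=c depends on [2:c]
#4=o depends on [3:c]
#5=a depends on [3:c]
#6=a depends on [5:a]
#7=c depends on [4:o, 6:a]
#8=o depends on [7:c]
#9=a depends on [7:c]
sources: [0:c]
N(rest) = Σ N(rest − s) over sources s of rest; N(one piece) = 1:
  size 1 → [8]=1  [9]=1
  size 2 → [8,9]=2
  size 3 → [7,8,9]=2
  size 4 → [4,7,8,9]=2  [6,7,8,9]=2
  size 5 → [4,6,7,8,9]=4  [5,6,7,8,9]=2
  size 6 → [4,5,6,7,8,9]=6
  size 7 → [3,4,5,6,7,8,9]=6
  size 8 → [2,3,4,5,6,7,8,9]=6
  first=0(c) contributes 6

6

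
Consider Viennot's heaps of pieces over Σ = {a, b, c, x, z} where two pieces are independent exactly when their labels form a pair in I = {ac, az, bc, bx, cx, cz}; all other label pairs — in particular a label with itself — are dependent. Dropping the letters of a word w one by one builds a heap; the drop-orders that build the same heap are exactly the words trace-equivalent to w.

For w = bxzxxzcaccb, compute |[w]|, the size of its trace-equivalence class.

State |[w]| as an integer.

660

drop 0:b onto floor
drop 1:x onto floor
drop 2:z onto {0:b, 1:x}
drop 3:x onto {2:z}
drop 4:x onto {3:x}
drop 5:z onto {4:x}
drop 6:c onto floor
drop 7:a onto {4:x}
drop 8:c onto {6:c}
drop 9:c onto {8:c}
drop 10:b onto {5:z, 7:a}
ground layer = {0:b, 1:x, 6:c}
drop-orders for the pieces not yet dropped (sum over which currently-grounded one goes next):
  1 to go: {9} 1  {10} 1
  2 to go: {5,10} 1  {7,10} 1  {8,9} 1  {9,10} 2
  3 to go: {5,7,10} 2  {5,9,10} 3  {6,8,9} 1  {7,9,10} 3  {8,9,10} 3
  4 to go: {4,5,7,10} 2  {5,7,9,10} 8  {5,8,9,10} 6  {6,8,9,10} 4  {7,8,9,10} 6
  5 to go: {3,4,5,7,10} 2  {4,5,7,9,10} 10  {5,6,8,9,10} 10  {5,7,8,9,10} 20  {6,7,8,9,10} 10
  6 to go: {2,3,4,5,7,10} 2  {3,4,5,7,9,10} 12  {4,5,7,8,9,10} 30  {5,6,7,8,9,10} 40
  7 to go: {0,2,3,4,5,7,10} 2  {1,2,3,4,5,7,10} 2  {2,3,4,5,7,9,10} 14  {3,4,5,7,8,9,10} 42  {4,5,6,7,8,9,10} 70
  8 to go: {0,1,2,3,4,5,7,10} 4  {0,2,3,4,5,7,9,10} 16  {1,2,3,4,5,7,9,10} 16  {2,3,4,5,7,8,9,10} 56  {3,4,5,6,7,8,9,10} 112
  9 to go: {0,1,2,3,4,5,7,9,10} 36  {0,2,3,4,5,7,8,9,10} 72  {1,2,3,4,5,7,8,9,10} 72  {2,3,4,5,6,7,8,9,10} 168
  if 0:b drops first: 240 orders
  if 1:x drops first: 240 orders
  if 6:c drops first: 180 orders
heap linearizations: 660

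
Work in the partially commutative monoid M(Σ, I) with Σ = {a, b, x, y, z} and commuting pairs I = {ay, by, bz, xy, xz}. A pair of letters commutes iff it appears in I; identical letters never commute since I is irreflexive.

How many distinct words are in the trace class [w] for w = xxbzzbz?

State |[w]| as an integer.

piece 0:x — minimal
piece 1:x rests on {0:x}
piece 2:b rests on {1:x}
piece 3:z — minimal
piece 4:z rests on {3:z}
piece 5:b rests on {2:b}
piece 6:z rests on {4:z}
minimal pieces: {0:x, 3:z}
ways to finish when only these pieces remain (= sum over removing one remaining piece with nothing left below it):
  1 left: {5}→1  {6}→1
  2 left: {2,5}→1  {4,6}→1  {5,6}→2
  3 left: {1,2,5}→1  {2,5,6}→3  {3,4,6}→1  {4,5,6}→3
  4 left: {0,1,2,5}→1  {1,2,5,6}→4  {2,4,5,6}→6  {3,4,5,6}→4
  5 left: {0,1,2,5,6}→5  {1,2,4,5,6}→10  {2,3,4,5,6}→10
  placing 0:x first → 20 extensions
  placing 3:z first → 15 extensions
total linear extensions = 35

35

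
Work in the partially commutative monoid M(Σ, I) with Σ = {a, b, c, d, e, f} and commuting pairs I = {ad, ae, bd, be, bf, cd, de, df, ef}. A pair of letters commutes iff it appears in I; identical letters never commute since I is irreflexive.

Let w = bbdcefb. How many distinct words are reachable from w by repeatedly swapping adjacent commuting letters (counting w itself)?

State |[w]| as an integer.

drop 0:b onto floor
drop 1:b onto {0:b}
drop 2:d onto floor
drop 3:c onto {1:b}
drop 4:e onto {3:c}
drop 5:f onto {3:c}
drop 6:b onto {3:c}
ground layer = {0:b, 2:d}
drop-orders for the pieces not yet dropped (sum over which currently-grounded one goes next):
  1 to go: {2} 1  {4} 1  {5} 1  {6} 1
  2 to go: {2,4} 2  {2,5} 2  {2,6} 2  {4,5} 2  {4,6} 2  {5,6} 2
  3 to go: {2,4,5} 6  {2,4,6} 6  {2,5,6} 6  {4,5,6} 6
  4 to go: {2,4,5,6} 24  {3,4,5,6} 6
  5 to go: {1,3,4,5,6} 6  {2,3,4,5,6} 30
  if 0:b drops first: 36 orders
  if 2:d drops first: 6 orders
heap linearizations: 42

42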